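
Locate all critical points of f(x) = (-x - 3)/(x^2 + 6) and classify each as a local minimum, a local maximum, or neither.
f'(x) = (-x^2 + 2*x*(x + 3) - 6)/(x^2 + 6)^2

Solve f'(x) = 0:
  f'(x) = (x^2 + 6*x - 6)/(x^2 + 6)^2; the denominator is positive wherever f is defined, so f'(x) = 0 ⇔ x^2 + 6*x - 6 = 0.
  x^2 + 6*x - 6 = 0 has no rational roots; quadratic formula: x = (-6 ± √60)/2.
  ⇒ x = -sqrt(15) - 3 ≈ -6.8730, -3 + sqrt(15) ≈ 0.8730

f''(x) = 2*(-4*x^2*(x + 3) + 3*(x + 1)*(x^2 + 6))/(x^2 + 6)^3
Second-derivative test at each critical point:
  f''(-6.8730) = -0.0027 < 0 → local maximum
  f''(0.8730) = 0.1694 > 0 → local minimum

Critical points: x = -sqrt(15) - 3 ≈ -6.8730 (local maximum); x = -3 + sqrt(15) ≈ 0.8730 (local minimum)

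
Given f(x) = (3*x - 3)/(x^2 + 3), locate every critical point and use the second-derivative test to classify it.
f'(x) = 3*(x^2 - 2*x*(x - 1) + 3)/(x^2 + 3)^2

Solve f'(x) = 0:
  f'(x) = -3*(x - 3)*(x + 1)/(x^2 + 3)^2; the denominator is positive wherever f is defined, so f'(x) = 0 ⇔ -3*x^2 + 6*x + 9 = 0.
  Factor: -3*x^2 + 6*x + 9 = -3*(x - 3)*(x + 1) = 0.
  ⇒ x = -1, 3

f''(x) = 6*(4*x^2*(x - 1) + (1 - 3*x)*(x^2 + 3))/(x^2 + 3)^3
Second-derivative test at each critical point:
  f''(-1) = 3/4 > 0 → local minimum
  f''(3) = -1/12 < 0 → local maximum

Critical points: x = -1 (local minimum); x = 3 (local maximum)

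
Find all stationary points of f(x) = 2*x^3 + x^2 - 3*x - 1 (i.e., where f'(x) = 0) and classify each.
f'(x) = 6*x^2 + 2*x - 3

Solve f'(x) = 0:
  6*x^2 + 2*x - 3 = 0 has no rational roots; quadratic formula: x = (-2 ± √76)/12.
  ⇒ x = -sqrt(19)/6 - 1/6 ≈ -0.8931, -1/6 + sqrt(19)/6 ≈ 0.5598

f''(x) = 12*x + 2
Second-derivative test at each critical point:
  f''(-0.8931) = -8.7178 < 0 → local maximum
  f''(0.5598) = 8.7178 > 0 → local minimum

Critical points: x = -sqrt(19)/6 - 1/6 ≈ -0.8931 (local maximum); x = -1/6 + sqrt(19)/6 ≈ 0.5598 (local minimum)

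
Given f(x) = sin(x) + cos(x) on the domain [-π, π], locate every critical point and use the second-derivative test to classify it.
f'(x) = -sin(x) + cos(x)

Solve f'(x) = 0 on [-π, π]:
  f'(x) = 0 ⇔ cos(x) = sin(x) ⇔ tan(x) = 1, i.e. x = arctan(1) + nπ; keep the solutions lying in [-π, π].
  ⇒ x = -3*pi/4 ≈ -2.3562, pi/4 ≈ 0.7854

f''(x) = -sin(x) - cos(x)
Second-derivative test at each critical point:
  f''(-2.3562) = 1.4142 > 0 → local minimum
  f''(0.7854) = -1.4142 < 0 → local maximum

Critical points: x = -3*pi/4 ≈ -2.3562 (local minimum); x = pi/4 ≈ 0.7854 (local maximum)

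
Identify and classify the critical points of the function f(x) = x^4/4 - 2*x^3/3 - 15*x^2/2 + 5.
f'(x) = x*(x^2 - 2*x - 15)

Solve f'(x) = 0:
  Factor: x^3 - 2*x^2 - 15*x = x*(x - 5)*(x + 3) = 0.
  ⇒ x = -3, 0, 5

f''(x) = 3*x^2 - 4*x - 15
Second-derivative test at each critical point:
  f''(-3) = 24 > 0 → local minimum
  f''(0) = -15 < 0 → local maximum
  f''(5) = 40 > 0 → local minimum

Critical points: x = -3 (local minimum); x = 0 (local maximum); x = 5 (local minimum)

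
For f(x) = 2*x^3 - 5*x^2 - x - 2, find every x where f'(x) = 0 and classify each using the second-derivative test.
f'(x) = 6*x^2 - 10*x - 1

Solve f'(x) = 0:
  6*x^2 - 10*x - 1 = 0 has no rational roots; quadratic formula: x = (10 ± √124)/12.
  ⇒ x = 5/6 - sqrt(31)/6 ≈ -0.0946, 5/6 + sqrt(31)/6 ≈ 1.7613

f''(x) = 12*x - 10
Second-derivative test at each critical point:
  f''(-0.0946) = -11.1355 < 0 → local maximum
  f''(1.7613) = 11.1355 > 0 → local minimum

Critical points: x = 5/6 - sqrt(31)/6 ≈ -0.0946 (local maximum); x = 5/6 + sqrt(31)/6 ≈ 1.7613 (local minimum)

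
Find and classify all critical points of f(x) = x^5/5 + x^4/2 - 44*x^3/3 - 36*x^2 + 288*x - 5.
f'(x) = x^4 + 2*x^3 - 44*x^2 - 72*x + 288

Solve f'(x) = 0:
  Factor: x^4 + 2*x^3 - 44*x^2 - 72*x + 288 = (x - 6)*(x - 2)*(x + 4)*(x + 6) = 0.
  ⇒ x = -6, -4, 2, 6

f''(x) = 4*x^3 + 6*x^2 - 88*x - 72
Second-derivative test at each critical point:
  f''(-6) = -192 < 0 → local maximum
  f''(-4) = 120 > 0 → local minimum
  f''(2) = -192 < 0 → local maximum
  f''(6) = 480 > 0 → local minimum

Critical points: x = -6 (local maximum); x = -4 (local minimum); x = 2 (local maximum); x = 6 (local minimum)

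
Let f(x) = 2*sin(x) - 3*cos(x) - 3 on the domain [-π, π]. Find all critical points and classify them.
f'(x) = 3*sin(x) + 2*cos(x)

Solve f'(x) = 0 on [-π, π]:
  f'(x) = 0 ⇔ 2*cos(x) = -3*sin(x) ⇔ tan(x) = -2/3, i.e. x = arctan(-2/3) + nπ; keep the solutions lying in [-π, π].
  ⇒ x = -atan(2/3) ≈ -0.5880, pi - atan(2/3) ≈ 2.5536

f''(x) = -2*sin(x) + 3*cos(x)
Second-derivative test at each critical point:
  f''(-0.5880) = 3.6056 > 0 → local minimum
  f''(2.5536) = -3.6056 < 0 → local maximum

Critical points: x = -atan(2/3) ≈ -0.5880 (local minimum); x = pi - atan(2/3) ≈ 2.5536 (local maximum)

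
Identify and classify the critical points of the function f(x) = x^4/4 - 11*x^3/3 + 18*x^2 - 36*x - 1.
f'(x) = x^3 - 11*x^2 + 36*x - 36

Solve f'(x) = 0:
  Factor: x^3 - 11*x^2 + 36*x - 36 = (x - 6)*(x - 3)*(x - 2) = 0.
  ⇒ x = 2, 3, 6

f''(x) = 3*x^2 - 22*x + 36
Second-derivative test at each critical point:
  f''(2) = 4 > 0 → local minimum
  f''(3) = -3 < 0 → local maximum
  f''(6) = 12 > 0 → local minimum

Critical points: x = 2 (local minimum); x = 3 (local maximum); x = 6 (local minimum)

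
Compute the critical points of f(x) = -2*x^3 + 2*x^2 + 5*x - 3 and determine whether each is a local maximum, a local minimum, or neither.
f'(x) = -6*x^2 + 4*x + 5

Solve f'(x) = 0:
  6*x^2 - 4*x - 5 = 0 has no rational roots; quadratic formula: x = (4 ± √136)/12.
  ⇒ x = 1/3 - sqrt(34)/6 ≈ -0.6385, 1/3 + sqrt(34)/6 ≈ 1.3052

f''(x) = 4 - 12*x
Second-derivative test at each critical point:
  f''(-0.6385) = 11.6619 > 0 → local minimum
  f''(1.3052) = -11.6619 < 0 → local maximum

Critical points: x = 1/3 - sqrt(34)/6 ≈ -0.6385 (local minimum); x = 1/3 + sqrt(34)/6 ≈ 1.3052 (local maximum)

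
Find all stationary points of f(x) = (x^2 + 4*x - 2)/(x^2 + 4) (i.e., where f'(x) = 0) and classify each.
f'(x) = 4*(-x^2 + 3*x + 4)/(x^4 + 8*x^2 + 16)

Solve f'(x) = 0:
  f'(x) = -4*(x - 4)*(x + 1)/(x^2 + 4)^2; the denominator is positive wherever f is defined, so f'(x) = 0 ⇔ -4*x^2 + 12*x + 16 = 0.
  Factor: -4*x^2 + 12*x + 16 = -4*(x - 4)*(x + 1) = 0.
  ⇒ x = -1, 4

f''(x) = 4*(2*x^3 - 9*x^2 - 24*x + 12)/(x^6 + 12*x^4 + 48*x^2 + 64)
Second-derivative test at each critical point:
  f''(-1) = 4/5 > 0 → local minimum
  f''(4) = -1/20 < 0 → local maximum

Critical points: x = -1 (local minimum); x = 4 (local maximum)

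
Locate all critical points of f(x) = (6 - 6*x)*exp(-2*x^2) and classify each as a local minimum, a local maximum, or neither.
f'(x) = 6*(4*x*(x - 1) - 1)*exp(-2*x^2)

Solve f'(x) = 0:
  f'(x) = (24*x^2 - 24*x - 6)·exp(-2*x^2) and exp(-2*x^2) > 0 for every x, so f'(x) = 0 ⇔ 24*x^2 - 24*x - 6 = 0.
  Factor: 24*x^2 - 24*x - 6 = 6*(4*x^2 - 4*x - 1); 4*x^2 - 4*x - 1 = 0 has no rational roots; quadratic formula: x = (4 ± √32)/8.
  ⇒ x = 1/2 - sqrt(2)/2 ≈ -0.2071, 1/2 + sqrt(2)/2 ≈ 1.2071

f''(x) = 24*(4*x^2*(1 - x) + 3*x - 1)*exp(-2*x^2)
Second-derivative test at each critical point:
  f''(-0.2071) = -31.1508 < 0 → local maximum
  f''(1.2071) = 1.8412 > 0 → local minimum

Critical points: x = 1/2 - sqrt(2)/2 ≈ -0.2071 (local maximum); x = 1/2 + sqrt(2)/2 ≈ 1.2071 (local minimum)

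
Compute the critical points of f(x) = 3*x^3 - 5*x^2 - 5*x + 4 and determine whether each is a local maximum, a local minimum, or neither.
f'(x) = 9*x^2 - 10*x - 5

Solve f'(x) = 0:
  9*x^2 - 10*x - 5 = 0 has no rational roots; quadratic formula: x = (10 ± √280)/18.
  ⇒ x = 5/9 - sqrt(70)/9 ≈ -0.3741, 5/9 + sqrt(70)/9 ≈ 1.4852

f''(x) = 18*x - 10
Second-derivative test at each critical point:
  f''(-0.3741) = -16.7332 < 0 → local maximum
  f''(1.4852) = 16.7332 > 0 → local minimum

Critical points: x = 5/9 - sqrt(70)/9 ≈ -0.3741 (local maximum); x = 5/9 + sqrt(70)/9 ≈ 1.4852 (local minimum)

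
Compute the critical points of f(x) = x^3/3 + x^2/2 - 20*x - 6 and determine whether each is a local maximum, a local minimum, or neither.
f'(x) = x^2 + x - 20

Solve f'(x) = 0:
  Factor: x^2 + x - 20 = (x - 4)*(x + 5) = 0.
  ⇒ x = -5, 4

f''(x) = 2*x + 1
Second-derivative test at each critical point:
  f''(-5) = -9 < 0 → local maximum
  f''(4) = 9 > 0 → local minimum

Critical points: x = -5 (local maximum); x = 4 (local minimum)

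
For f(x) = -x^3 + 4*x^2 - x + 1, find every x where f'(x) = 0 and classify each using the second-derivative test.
f'(x) = -3*x^2 + 8*x - 1

Solve f'(x) = 0:
  3*x^2 - 8*x + 1 = 0 has no rational roots; quadratic formula: x = (8 ± √52)/6.
  ⇒ x = 4/3 - sqrt(13)/3 ≈ 0.1315, sqrt(13)/3 + 4/3 ≈ 2.5352

f''(x) = 8 - 6*x
Second-derivative test at each critical point:
  f''(0.1315) = 7.2111 > 0 → local minimum
  f''(2.5352) = -7.2111 < 0 → local maximum

Critical points: x = 4/3 - sqrt(13)/3 ≈ 0.1315 (local minimum); x = sqrt(13)/3 + 4/3 ≈ 2.5352 (local maximum)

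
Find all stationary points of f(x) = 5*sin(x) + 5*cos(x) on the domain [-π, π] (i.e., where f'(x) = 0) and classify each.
f'(x) = 5*sqrt(2)*cos(x + pi/4)

Solve f'(x) = 0 on [-π, π]:
  f'(x) = 0 ⇔ 5*cos(x) = 5*sin(x) ⇔ tan(x) = 1, i.e. x = arctan(1) + nπ; keep the solutions lying in [-π, π].
  ⇒ x = -3*pi/4 ≈ -2.3562, pi/4 ≈ 0.7854

f''(x) = -5*sqrt(2)*sin(x + pi/4)
Second-derivative test at each critical point:
  f''(-2.3562) = 7.0711 > 0 → local minimum
  f''(0.7854) = -7.0711 < 0 → local maximum

Critical points: x = -3*pi/4 ≈ -2.3562 (local minimum); x = pi/4 ≈ 0.7854 (local maximum)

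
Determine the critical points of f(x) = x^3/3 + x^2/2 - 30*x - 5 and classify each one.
f'(x) = x^2 + x - 30

Solve f'(x) = 0:
  Factor: x^2 + x - 30 = (x - 5)*(x + 6) = 0.
  ⇒ x = -6, 5

f''(x) = 2*x + 1
Second-derivative test at each critical point:
  f''(-6) = -11 < 0 → local maximum
  f''(5) = 11 > 0 → local minimum

Critical points: x = -6 (local maximum); x = 5 (local minimum)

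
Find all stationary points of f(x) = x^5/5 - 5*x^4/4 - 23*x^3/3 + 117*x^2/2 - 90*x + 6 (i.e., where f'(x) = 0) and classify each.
f'(x) = x^4 - 5*x^3 - 23*x^2 + 117*x - 90

Solve f'(x) = 0:
  Factor: x^4 - 5*x^3 - 23*x^2 + 117*x - 90 = (x - 6)*(x - 3)*(x - 1)*(x + 5) = 0.
  ⇒ x = -5, 1, 3, 6

f''(x) = 4*x^3 - 15*x^2 - 46*x + 117
Second-derivative test at each critical point:
  f''(-5) = -528 < 0 → local maximum
  f''(1) = 60 > 0 → local minimum
  f''(3) = -48 < 0 → local maximum
  f''(6) = 165 > 0 → local minimum

Critical points: x = -5 (local maximum); x = 1 (local minimum); x = 3 (local maximum); x = 6 (local minimum)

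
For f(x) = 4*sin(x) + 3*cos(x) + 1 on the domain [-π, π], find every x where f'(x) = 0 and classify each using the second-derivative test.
f'(x) = -3*sin(x) + 4*cos(x)

Solve f'(x) = 0 on [-π, π]:
  f'(x) = 0 ⇔ 4*cos(x) = 3*sin(x) ⇔ tan(x) = 4/3, i.e. x = arctan(4/3) + nπ; keep the solutions lying in [-π, π].
  ⇒ x = -pi + atan(4/3) ≈ -2.2143, atan(4/3) ≈ 0.9273

f''(x) = -4*sin(x) - 3*cos(x)
Second-derivative test at each critical point:
  f''(-2.2143) = 5 > 0 → local minimum
  f''(0.9273) = -5 < 0 → local maximum

Critical points: x = -pi + atan(4/3) ≈ -2.2143 (local minimum); x = atan(4/3) ≈ 0.9273 (local maximum)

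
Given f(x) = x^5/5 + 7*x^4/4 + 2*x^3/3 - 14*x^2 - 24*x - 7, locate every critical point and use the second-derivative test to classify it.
f'(x) = x^4 + 7*x^3 + 2*x^2 - 28*x - 24

Solve f'(x) = 0:
  Factor: x^4 + 7*x^3 + 2*x^2 - 28*x - 24 = (x - 2)*(x + 1)*(x + 2)*(x + 6) = 0.
  ⇒ x = -6, -2, -1, 2

f''(x) = 4*x^3 + 21*x^2 + 4*x - 28
Second-derivative test at each critical point:
  f''(-6) = -160 < 0 → local maximum
  f''(-2) = 16 > 0 → local minimum
  f''(-1) = -15 < 0 → local maximum
  f''(2) = 96 > 0 → local minimum

Critical points: x = -6 (local maximum); x = -2 (local minimum); x = -1 (local maximum); x = 2 (local minimum)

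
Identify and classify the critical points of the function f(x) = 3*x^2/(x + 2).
f'(x) = 3*x*(x + 4)/(x^2 + 4*x + 4)

Solve f'(x) = 0:
  f'(x) = 3*x*(x + 4)/(x + 2)^2; the denominator is positive wherever f is defined, so f'(x) = 0 ⇔ 3*x^2 + 12*x = 0.
  Factor: 3*x^2 + 12*x = 3*x*(x + 4) = 0.
  ⇒ x = -4, 0

f''(x) = 24/(x^3 + 6*x^2 + 12*x + 8)
Second-derivative test at each critical point:
  f''(-4) = -3 < 0 → local maximum
  f''(0) = 3 > 0 → local minimum

Critical points: x = -4 (local maximum); x = 0 (local minimum)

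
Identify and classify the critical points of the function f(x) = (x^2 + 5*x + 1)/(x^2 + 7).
f'(x) = (-5*x^2 + 12*x + 35)/(x^4 + 14*x^2 + 49)

Solve f'(x) = 0:
  f'(x) = -(5*x^2 - 12*x - 35)/(x^2 + 7)^2; the denominator is positive wherever f is defined, so f'(x) = 0 ⇔ -5*x^2 + 12*x + 35 = 0.
  5*x^2 - 12*x - 35 = 0 has no rational roots; quadratic formula: x = (12 ± √844)/10.
  ⇒ x = 6/5 - sqrt(211)/5 ≈ -1.7052, 6/5 + sqrt(211)/5 ≈ 4.1052

f''(x) = 2*(5*x^3 - 18*x^2 - 105*x + 42)/(x^6 + 21*x^4 + 147*x^2 + 343)
Second-derivative test at each critical point:
  f''(-1.7052) = 0.2960 > 0 → local minimum
  f''(4.1052) = -0.0511 < 0 → local maximum

Critical points: x = 6/5 - sqrt(211)/5 ≈ -1.7052 (local minimum); x = 6/5 + sqrt(211)/5 ≈ 4.1052 (local maximum)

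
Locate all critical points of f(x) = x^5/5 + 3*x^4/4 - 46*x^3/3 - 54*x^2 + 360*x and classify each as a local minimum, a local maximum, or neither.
f'(x) = x^4 + 3*x^3 - 46*x^2 - 108*x + 360

Solve f'(x) = 0:
  Factor: x^4 + 3*x^3 - 46*x^2 - 108*x + 360 = (x - 6)*(x - 2)*(x + 5)*(x + 6) = 0.
  ⇒ x = -6, -5, 2, 6

f''(x) = 4*x^3 + 9*x^2 - 92*x - 108
Second-derivative test at each critical point:
  f''(-6) = -96 < 0 → local maximum
  f''(-5) = 77 > 0 → local minimum
  f''(2) = -224 < 0 → local maximum
  f''(6) = 528 > 0 → local minimum

Critical points: x = -6 (local maximum); x = -5 (local minimum); x = 2 (local maximum); x = 6 (local minimum)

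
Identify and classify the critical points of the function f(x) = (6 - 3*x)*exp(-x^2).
f'(x) = 3*(2*x*(x - 2) - 1)*exp(-x^2)

Solve f'(x) = 0:
  f'(x) = (6*x^2 - 12*x - 3)·exp(-x^2) and exp(-x^2) > 0 for every x, so f'(x) = 0 ⇔ 6*x^2 - 12*x - 3 = 0.
  Factor: 6*x^2 - 12*x - 3 = 3*(2*x^2 - 4*x - 1); 2*x^2 - 4*x - 1 = 0 has no rational roots; quadratic formula: x = (4 ± √24)/4.
  ⇒ x = 1 - sqrt(6)/2 ≈ -0.2247, 1 + sqrt(6)/2 ≈ 2.2247

f''(x) = 6*(2*x^2*(2 - x) + 3*x - 2)*exp(-x^2)
Second-derivative test at each critical point:
  f''(-0.2247) = -13.9730 < 0 → local maximum
  f''(2.2247) = 0.1042 > 0 → local minimum

Critical points: x = 1 - sqrt(6)/2 ≈ -0.2247 (local maximum); x = 1 + sqrt(6)/2 ≈ 2.2247 (local minimum)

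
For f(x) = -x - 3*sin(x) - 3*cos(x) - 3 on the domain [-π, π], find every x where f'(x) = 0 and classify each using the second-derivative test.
f'(x) = -3*sqrt(2)*cos(x + pi/4) - 1

Solve f'(x) = 0 on [-π, π]:
  f'(x) = 0 ⇔ 3*sin(x) - 3*cos(x) = 1. Write the left side as R·cos(x + φ) with R = √((-3)² + (-3)²) = 3*sqrt(2), cos φ = -sqrt(2)/2, sin φ = -sqrt(2)/2; then cos(x + φ) = sqrt(2)/6. Solve for x and keep the solutions lying in [-π, π].
  ⇒ x = -pi + atan((1 - sqrt(17))/(-sqrt(17) - 1)) ≈ -2.5941, atan((1 + sqrt(17))/(-1 + sqrt(17))) ≈ 1.0233

f''(x) = 3*sqrt(2)*sin(x + pi/4)
Second-derivative test at each critical point:
  f''(-2.5941) = -4.1231 < 0 → local maximum
  f''(1.0233) = 4.1231 > 0 → local minimum

Critical points: x = -pi + atan((1 - sqrt(17))/(-sqrt(17) - 1)) ≈ -2.5941 (local maximum); x = atan((1 + sqrt(17))/(-1 + sqrt(17))) ≈ 1.0233 (local minimum)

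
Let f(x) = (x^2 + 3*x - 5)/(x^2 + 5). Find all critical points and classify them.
f'(x) = (-3*x^2 + 20*x + 15)/(x^4 + 10*x^2 + 25)

Solve f'(x) = 0:
  f'(x) = -(3*x^2 - 20*x - 15)/(x^2 + 5)^2; the denominator is positive wherever f is defined, so f'(x) = 0 ⇔ -3*x^2 + 20*x + 15 = 0.
  3*x^2 - 20*x - 15 = 0 has no rational roots; quadratic formula: x = (20 ± √580)/6.
  ⇒ x = 10/3 - sqrt(145)/3 ≈ -0.6805, 10/3 + sqrt(145)/3 ≈ 7.3472

f''(x) = 2*(3*x^3 - 30*x^2 - 45*x + 50)/(x^6 + 15*x^4 + 75*x^2 + 125)
Second-derivative test at each critical point:
  f''(-0.6805) = 0.8069 > 0 → local minimum
  f''(7.3472) = -0.0069 < 0 → local maximum

Critical points: x = 10/3 - sqrt(145)/3 ≈ -0.6805 (local minimum); x = 10/3 + sqrt(145)/3 ≈ 7.3472 (local maximum)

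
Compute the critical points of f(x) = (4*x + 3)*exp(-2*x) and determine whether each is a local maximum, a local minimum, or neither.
f'(x) = 2*(-4*x - 1)*exp(-2*x)

Solve f'(x) = 0:
  f'(x) = (-8*x - 2)·exp(-2*x) and exp(-2*x) > 0 for every x, so f'(x) = 0 ⇔ -8*x - 2 = 0.
  Factor: -8*x - 2 = -2*(4*x + 1) = 0.
  ⇒ x = -1/4

f''(x) = 4*(4*x - 1)*exp(-2*x)
Second-derivative test at each critical point:
  f''(-1/4) = -13.1898 < 0 → local maximum

Critical points: x = -1/4 (local maximum)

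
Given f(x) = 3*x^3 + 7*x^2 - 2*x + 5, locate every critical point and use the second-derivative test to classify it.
f'(x) = 9*x^2 + 14*x - 2

Solve f'(x) = 0:
  9*x^2 + 14*x - 2 = 0 has no rational roots; quadratic formula: x = (-14 ± √268)/18.
  ⇒ x = -sqrt(67)/9 - 7/9 ≈ -1.6873, -7/9 + sqrt(67)/9 ≈ 0.1317

f''(x) = 18*x + 14
Second-derivative test at each critical point:
  f''(-1.6873) = -16.3707 < 0 → local maximum
  f''(0.1317) = 16.3707 > 0 → local minimum

Critical points: x = -sqrt(67)/9 - 7/9 ≈ -1.6873 (local maximum); x = -7/9 + sqrt(67)/9 ≈ 0.1317 (local minimum)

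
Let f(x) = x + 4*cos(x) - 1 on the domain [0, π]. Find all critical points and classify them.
f'(x) = 1 - 4*sin(x)

Solve f'(x) = 0 on [0, π]:
  f'(x) = 0 ⇔ sin(x) = 1/4, i.e. x = arcsin(1/4) + 2nπ or x = π − arcsin(1/4) + 2nπ; keep the solutions lying in [0, π].
  ⇒ x = asin(1/4) ≈ 0.2527, pi - asin(1/4) ≈ 2.8889

f''(x) = -4*cos(x)
Second-derivative test at each critical point:
  f''(0.2527) = -3.8730 < 0 → local maximum
  f''(2.8889) = 3.8730 > 0 → local minimum

Critical points: x = asin(1/4) ≈ 0.2527 (local maximum); x = pi - asin(1/4) ≈ 2.8889 (local minimum)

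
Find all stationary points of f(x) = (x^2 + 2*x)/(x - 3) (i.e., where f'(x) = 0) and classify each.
f'(x) = (x^2 - 6*x - 6)/(x^2 - 6*x + 9)

Solve f'(x) = 0:
  f'(x) = (x^2 - 6*x - 6)/(x - 3)^2; the denominator is positive wherever f is defined, so f'(x) = 0 ⇔ x^2 - 6*x - 6 = 0.
  x^2 - 6*x - 6 = 0 has no rational roots; quadratic formula: x = (6 ± √60)/2.
  ⇒ x = 3 - sqrt(15) ≈ -0.8730, 3 + sqrt(15) ≈ 6.8730

f''(x) = 30/(x^3 - 9*x^2 + 27*x - 27)
Second-derivative test at each critical point:
  f''(-0.8730) = -0.5164 < 0 → local maximum
  f''(6.8730) = 0.5164 > 0 → local minimum

Critical points: x = 3 - sqrt(15) ≈ -0.8730 (local maximum); x = 3 + sqrt(15) ≈ 6.8730 (local minimum)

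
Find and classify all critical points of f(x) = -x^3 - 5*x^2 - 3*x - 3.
f'(x) = -3*x^2 - 10*x - 3

Solve f'(x) = 0:
  Factor: -3*x^2 - 10*x - 3 = -(x + 3)*(3*x + 1) = 0.
  ⇒ x = -3, -1/3

f''(x) = -6*x - 10
Second-derivative test at each critical point:
  f''(-3) = 8 > 0 → local minimum
  f''(-1/3) = -8 < 0 → local maximum

Critical points: x = -3 (local minimum); x = -1/3 (local maximum)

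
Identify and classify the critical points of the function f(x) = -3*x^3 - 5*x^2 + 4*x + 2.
f'(x) = -9*x^2 - 10*x + 4

Solve f'(x) = 0:
  9*x^2 + 10*x - 4 = 0 has no rational roots; quadratic formula: x = (-10 ± √244)/18.
  ⇒ x = -sqrt(61)/9 - 5/9 ≈ -1.4234, -5/9 + sqrt(61)/9 ≈ 0.3122

f''(x) = -18*x - 10
Second-derivative test at each critical point:
  f''(-1.4234) = 15.6205 > 0 → local minimum
  f''(0.3122) = -15.6205 < 0 → local maximum

Critical points: x = -sqrt(61)/9 - 5/9 ≈ -1.4234 (local minimum); x = -5/9 + sqrt(61)/9 ≈ 0.3122 (local maximum)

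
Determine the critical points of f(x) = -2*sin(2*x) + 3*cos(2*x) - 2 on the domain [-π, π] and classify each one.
f'(x) = -6*sin(2*x) - 4*cos(2*x)

Solve f'(x) = 0 on [-π, π]:
  f'(x) = 0 ⇔ -2*cos(2*x) = 3*sin(2*x) ⇔ tan(2*x) = -2/3, i.e. 2*x = arctan(-2/3) + nπ; keep the solutions lying in [-π, π].
  ⇒ x = -pi/2 - atan(2/3)/2 ≈ -1.8648, -atan(2/3)/2 ≈ -0.2940, -atan(2/3)/2 + pi/2 ≈ 1.2768, pi - atan(2/3)/2 ≈ 2.8476

f''(x) = 8*sin(2*x) - 12*cos(2*x)
Second-derivative test at each critical point:
  f''(-1.8648) = 14.4222 > 0 → local minimum
  f''(-0.2940) = -14.4222 < 0 → local maximum
  f''(1.2768) = 14.4222 > 0 → local minimum
  f''(2.8476) = -14.4222 < 0 → local maximum

Critical points: x = -pi/2 - atan(2/3)/2 ≈ -1.8648 (local minimum); x = -atan(2/3)/2 ≈ -0.2940 (local maximum); x = -atan(2/3)/2 + pi/2 ≈ 1.2768 (local minimum); x = pi - atan(2/3)/2 ≈ 2.8476 (local maximum)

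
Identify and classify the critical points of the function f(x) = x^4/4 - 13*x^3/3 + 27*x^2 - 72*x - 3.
f'(x) = x^3 - 13*x^2 + 54*x - 72

Solve f'(x) = 0:
  Factor: x^3 - 13*x^2 + 54*x - 72 = (x - 6)*(x - 4)*(x - 3) = 0.
  ⇒ x = 3, 4, 6

f''(x) = 3*x^2 - 26*x + 54
Second-derivative test at each critical point:
  f''(3) = 3 > 0 → local minimum
  f''(4) = -2 < 0 → local maximum
  f''(6) = 6 > 0 → local minimum

Critical points: x = 3 (local minimum); x = 4 (local maximum); x = 6 (local minimum)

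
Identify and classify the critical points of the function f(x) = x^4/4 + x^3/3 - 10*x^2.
f'(x) = x*(x^2 + x - 20)

Solve f'(x) = 0:
  Factor: x^3 + x^2 - 20*x = x*(x - 4)*(x + 5) = 0.
  ⇒ x = -5, 0, 4

f''(x) = 3*x^2 + 2*x - 20
Second-derivative test at each critical point:
  f''(-5) = 45 > 0 → local minimum
  f''(0) = -20 < 0 → local maximum
  f''(4) = 36 > 0 → local minimum

Critical points: x = -5 (local minimum); x = 0 (local maximum); x = 4 (local minimum)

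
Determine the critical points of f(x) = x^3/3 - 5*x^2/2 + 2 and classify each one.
f'(x) = x*(x - 5)

Solve f'(x) = 0:
  Factor: x^2 - 5*x = x*(x - 5) = 0.
  ⇒ x = 0, 5

f''(x) = 2*x - 5
Second-derivative test at each critical point:
  f''(0) = -5 < 0 → local maximum
  f''(5) = 5 > 0 → local minimum

Critical points: x = 0 (local maximum); x = 5 (local minimum)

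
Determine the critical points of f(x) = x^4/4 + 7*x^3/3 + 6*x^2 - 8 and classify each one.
f'(x) = x*(x^2 + 7*x + 12)

Solve f'(x) = 0:
  Factor: x^3 + 7*x^2 + 12*x = x*(x + 3)*(x + 4) = 0.
  ⇒ x = -4, -3, 0

f''(x) = 3*x^2 + 14*x + 12
Second-derivative test at each critical point:
  f''(-4) = 4 > 0 → local minimum
  f''(-3) = -3 < 0 → local maximum
  f''(0) = 12 > 0 → local minimum

Critical points: x = -4 (local minimum); x = -3 (local maximum); x = 0 (local minimum)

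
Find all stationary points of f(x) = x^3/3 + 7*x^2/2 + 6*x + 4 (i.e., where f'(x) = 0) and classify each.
f'(x) = x^2 + 7*x + 6

Solve f'(x) = 0:
  Factor: x^2 + 7*x + 6 = (x + 1)*(x + 6) = 0.
  ⇒ x = -6, -1

f''(x) = 2*x + 7
Second-derivative test at each critical point:
  f''(-6) = -5 < 0 → local maximum
  f''(-1) = 5 > 0 → local minimum

Critical points: x = -6 (local maximum); x = -1 (local minimum)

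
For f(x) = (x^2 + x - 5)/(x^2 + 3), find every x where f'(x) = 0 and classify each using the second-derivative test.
f'(x) = (-x^2 + 16*x + 3)/(x^4 + 6*x^2 + 9)

Solve f'(x) = 0:
  f'(x) = -(x^2 - 16*x - 3)/(x^2 + 3)^2; the denominator is positive wherever f is defined, so f'(x) = 0 ⇔ -x^2 + 16*x + 3 = 0.
  x^2 - 16*x - 3 = 0 has no rational roots; quadratic formula: x = (16 ± √268)/2.
  ⇒ x = 8 - sqrt(67) ≈ -0.1854, 8 + sqrt(67) ≈ 16.1854

f''(x) = 2*(x^3 - 24*x^2 - 9*x + 24)/(x^6 + 9*x^4 + 27*x^2 + 27)
Second-derivative test at each critical point:
  f''(-0.1854) = 1.7780 > 0 → local minimum
  f''(16.1854) = -2.332e-04 < 0 → local maximum

Critical points: x = 8 - sqrt(67) ≈ -0.1854 (local minimum); x = 8 + sqrt(67) ≈ 16.1854 (local maximum)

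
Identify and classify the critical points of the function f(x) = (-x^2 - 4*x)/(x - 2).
f'(x) = (-x^2 + 4*x + 8)/(x^2 - 4*x + 4)

Solve f'(x) = 0:
  f'(x) = -(x^2 - 4*x - 8)/(x - 2)^2; the denominator is positive wherever f is defined, so f'(x) = 0 ⇔ -x^2 + 4*x + 8 = 0.
  x^2 - 4*x - 8 = 0 has no rational roots; quadratic formula: x = (4 ± √48)/2.
  ⇒ x = 2 - 2*sqrt(3) ≈ -1.4641, 2 + 2*sqrt(3) ≈ 5.4641

f''(x) = -24/(x^3 - 6*x^2 + 12*x - 8)
Second-derivative test at each critical point:
  f''(-1.4641) = 0.5774 > 0 → local minimum
  f''(5.4641) = -0.5774 < 0 → local maximum

Critical points: x = 2 - 2*sqrt(3) ≈ -1.4641 (local minimum); x = 2 + 2*sqrt(3) ≈ 5.4641 (local maximum)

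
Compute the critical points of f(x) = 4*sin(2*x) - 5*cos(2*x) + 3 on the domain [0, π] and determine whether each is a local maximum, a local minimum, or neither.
f'(x) = 10*sin(2*x) + 8*cos(2*x)

Solve f'(x) = 0 on [0, π]:
  f'(x) = 0 ⇔ 4*cos(2*x) = -5*sin(2*x) ⇔ tan(2*x) = -4/5, i.e. 2*x = arctan(-4/5) + nπ; keep the solutions lying in [0, π].
  ⇒ x = -atan(4/5)/2 + pi/2 ≈ 1.2334, pi - atan(4/5)/2 ≈ 2.8042

f''(x) = -16*sin(2*x) + 20*cos(2*x)
Second-derivative test at each critical point:
  f''(1.2334) = -25.6125 < 0 → local maximum
  f''(2.8042) = 25.6125 > 0 → local minimum

Critical points: x = -atan(4/5)/2 + pi/2 ≈ 1.2334 (local maximum); x = pi - atan(4/5)/2 ≈ 2.8042 (local minimum)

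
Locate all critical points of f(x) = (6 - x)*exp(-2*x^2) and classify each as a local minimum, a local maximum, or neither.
f'(x) = (4*x*(x - 6) - 1)*exp(-2*x^2)

Solve f'(x) = 0:
  f'(x) = (4*x^2 - 24*x - 1)·exp(-2*x^2) and exp(-2*x^2) > 0 for every x, so f'(x) = 0 ⇔ 4*x^2 - 24*x - 1 = 0.
  4*x^2 - 24*x - 1 = 0 has no rational roots; quadratic formula: x = (24 ± √592)/8.
  ⇒ x = 3 - sqrt(37)/2 ≈ -0.0414, 3 + sqrt(37)/2 ≈ 6.0414

f''(x) = 4*(4*x^2*(6 - x) + 3*x - 6)*exp(-2*x^2)
Second-derivative test at each critical point:
  f''(-0.0414) = -24.2479 < 0 → local maximum
  f''(6.0414) = 4.832e-31 > 0 → local minimum

Critical points: x = 3 - sqrt(37)/2 ≈ -0.0414 (local maximum); x = 3 + sqrt(37)/2 ≈ 6.0414 (local minimum)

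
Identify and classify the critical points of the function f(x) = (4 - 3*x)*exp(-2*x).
f'(x) = (6*x - 11)*exp(-2*x)

Solve f'(x) = 0:
  f'(x) = (6*x - 11)·exp(-2*x) and exp(-2*x) > 0 for every x, so f'(x) = 0 ⇔ 6*x - 11 = 0.
  6*x - 11 = 0.
  ⇒ x = 11/6

f''(x) = 4*(7 - 3*x)*exp(-2*x)
Second-derivative test at each critical point:
  f''(11/6) = 0.1534 > 0 → local minimum

Critical points: x = 11/6 (local minimum)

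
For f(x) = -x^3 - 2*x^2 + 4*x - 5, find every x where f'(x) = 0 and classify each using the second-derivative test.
f'(x) = -3*x^2 - 4*x + 4

Solve f'(x) = 0:
  Factor: -3*x^2 - 4*x + 4 = -(x + 2)*(3*x - 2) = 0.
  ⇒ x = -2, 2/3

f''(x) = -6*x - 4
Second-derivative test at each critical point:
  f''(-2) = 8 > 0 → local minimum
  f''(2/3) = -8 < 0 → local maximum

Critical points: x = -2 (local minimum); x = 2/3 (local maximum)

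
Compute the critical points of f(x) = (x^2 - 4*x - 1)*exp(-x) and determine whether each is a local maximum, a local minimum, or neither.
f'(x) = (-x^2 + 6*x - 3)*exp(-x)

Solve f'(x) = 0:
  f'(x) = (-x^2 + 6*x - 3)·exp(-x) and exp(-x) > 0 for every x, so f'(x) = 0 ⇔ -x^2 + 6*x - 3 = 0.
  x^2 - 6*x + 3 = 0 has no rational roots; quadratic formula: x = (6 ± √24)/2.
  ⇒ x = 3 - sqrt(6) ≈ 0.5505, sqrt(6) + 3 ≈ 5.4495

f''(x) = (x^2 - 8*x + 9)*exp(-x)
Second-derivative test at each critical point:
  f''(0.5505) = 2.8250 > 0 → local minimum
  f''(5.4495) = -0.0211 < 0 → local maximum

Critical points: x = 3 - sqrt(6) ≈ 0.5505 (local minimum); x = sqrt(6) + 3 ≈ 5.4495 (local maximum)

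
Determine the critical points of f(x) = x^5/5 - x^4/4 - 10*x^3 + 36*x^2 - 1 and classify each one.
f'(x) = x*(x^3 - x^2 - 30*x + 72)

Solve f'(x) = 0:
  Factor: x^4 - x^3 - 30*x^2 + 72*x = x*(x - 4)*(x - 3)*(x + 6) = 0.
  ⇒ x = -6, 0, 3, 4

f''(x) = 4*x^3 - 3*x^2 - 60*x + 72
Second-derivative test at each critical point:
  f''(-6) = -540 < 0 → local maximum
  f''(0) = 72 > 0 → local minimum
  f''(3) = -27 < 0 → local maximum
  f''(4) = 40 > 0 → local minimum

Critical points: x = -6 (local maximum); x = 0 (local minimum); x = 3 (local maximum); x = 4 (local minimum)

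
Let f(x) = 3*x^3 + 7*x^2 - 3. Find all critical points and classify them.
f'(x) = x*(9*x + 14)

Solve f'(x) = 0:
  Factor: 9*x^2 + 14*x = x*(9*x + 14) = 0.
  ⇒ x = -14/9, 0

f''(x) = 18*x + 14
Second-derivative test at each critical point:
  f''(-14/9) = -14 < 0 → local maximum
  f''(0) = 14 > 0 → local minimum

Critical points: x = -14/9 (local maximum); x = 0 (local minimum)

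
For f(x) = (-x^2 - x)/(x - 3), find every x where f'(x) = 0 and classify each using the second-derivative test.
f'(x) = (-x^2 + 6*x + 3)/(x^2 - 6*x + 9)

Solve f'(x) = 0:
  f'(x) = -(x^2 - 6*x - 3)/(x - 3)^2; the denominator is positive wherever f is defined, so f'(x) = 0 ⇔ -x^2 + 6*x + 3 = 0.
  x^2 - 6*x - 3 = 0 has no rational roots; quadratic formula: x = (6 ± √48)/2.
  ⇒ x = 3 - 2*sqrt(3) ≈ -0.4641, 3 + 2*sqrt(3) ≈ 6.4641

f''(x) = -24/(x^3 - 9*x^2 + 27*x - 27)
Second-derivative test at each critical point:
  f''(-0.4641) = 0.5774 > 0 → local minimum
  f''(6.4641) = -0.5774 < 0 → local maximum

Critical points: x = 3 - 2*sqrt(3) ≈ -0.4641 (local minimum); x = 3 + 2*sqrt(3) ≈ 6.4641 (local maximum)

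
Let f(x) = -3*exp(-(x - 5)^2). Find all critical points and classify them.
f'(x) = 6*(x - 5)*exp(-(x - 5)^2)

Solve f'(x) = 0:
  f'(x) = (6*x - 30)·exp(-(x - 5)^2) and exp(-(x - 5)^2) > 0 for every x, so f'(x) = 0 ⇔ 6*x - 30 = 0.
  Factor: 6*x - 30 = 6*(x - 5) = 0.
  ⇒ x = 5

f''(x) = 6*(1 - 2*(x - 5)^2)*exp(-(x - 5)^2)
Second-derivative test at each critical point:
  f''(5) = 6 > 0 → local minimum

Critical points: x = 5 (local minimum)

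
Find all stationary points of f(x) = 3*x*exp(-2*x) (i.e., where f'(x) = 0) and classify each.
f'(x) = 3*(1 - 2*x)*exp(-2*x)

Solve f'(x) = 0:
  f'(x) = (3 - 6*x)·exp(-2*x) and exp(-2*x) > 0 for every x, so f'(x) = 0 ⇔ 3 - 6*x = 0.
  Factor: 3 - 6*x = -3*(2*x - 1) = 0.
  ⇒ x = 1/2

f''(x) = 12*(x - 1)*exp(-2*x)
Second-derivative test at each critical point:
  f''(1/2) = -2.2073 < 0 → local maximum

Critical points: x = 1/2 (local maximum)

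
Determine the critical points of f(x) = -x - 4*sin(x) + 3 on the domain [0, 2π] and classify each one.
f'(x) = -4*cos(x) - 1

Solve f'(x) = 0 on [0, 2π]:
  f'(x) = 0 ⇔ cos(x) = -1/4, i.e. x = ±arccos(-1/4) + 2nπ; keep the solutions lying in [0, 2π].
  ⇒ x = acos(-1/4) ≈ 1.8235, -acos(-1/4) + 2*pi ≈ 4.4597

f''(x) = 4*sin(x)
Second-derivative test at each critical point:
  f''(1.8235) = 3.8730 > 0 → local minimum
  f''(4.4597) = -3.8730 < 0 → local maximum

Critical points: x = acos(-1/4) ≈ 1.8235 (local minimum); x = -acos(-1/4) + 2*pi ≈ 4.4597 (local maximum)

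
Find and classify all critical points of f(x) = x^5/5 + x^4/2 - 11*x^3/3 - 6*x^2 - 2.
f'(x) = x*(x^3 + 2*x^2 - 11*x - 12)

Solve f'(x) = 0:
  Factor: x^4 + 2*x^3 - 11*x^2 - 12*x = x*(x - 3)*(x + 1)*(x + 4) = 0.
  ⇒ x = -4, -1, 0, 3

f''(x) = 4*x^3 + 6*x^2 - 22*x - 12
Second-derivative test at each critical point:
  f''(-4) = -84 < 0 → local maximum
  f''(-1) = 12 > 0 → local minimum
  f''(0) = -12 < 0 → local maximum
  f''(3) = 84 > 0 → local minimum

Critical points: x = -4 (local maximum); x = -1 (local minimum); x = 0 (local maximum); x = 3 (local minimum)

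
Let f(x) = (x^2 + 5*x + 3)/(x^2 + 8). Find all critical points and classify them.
f'(x) = 5*(-x^2 + 2*x + 8)/(x^4 + 16*x^2 + 64)

Solve f'(x) = 0:
  f'(x) = -5*(x - 4)*(x + 2)/(x^2 + 8)^2; the denominator is positive wherever f is defined, so f'(x) = 0 ⇔ -5*x^2 + 10*x + 40 = 0.
  Factor: -5*x^2 + 10*x + 40 = -5*(x - 4)*(x + 2) = 0.
  ⇒ x = -2, 4

f''(x) = 10*(x^3 - 3*x^2 - 24*x + 8)/(x^6 + 24*x^4 + 192*x^2 + 512)
Second-derivative test at each critical point:
  f''(-2) = 5/24 > 0 → local minimum
  f''(4) = -5/96 < 0 → local maximum

Critical points: x = -2 (local minimum); x = 4 (local maximum)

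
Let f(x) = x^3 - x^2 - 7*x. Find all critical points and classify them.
f'(x) = 3*x^2 - 2*x - 7

Solve f'(x) = 0:
  3*x^2 - 2*x - 7 = 0 has no rational roots; quadratic formula: x = (2 ± √88)/6.
  ⇒ x = 1/3 - sqrt(22)/3 ≈ -1.2301, 1/3 + sqrt(22)/3 ≈ 1.8968

f''(x) = 6*x - 2
Second-derivative test at each critical point:
  f''(-1.2301) = -9.3808 < 0 → local maximum
  f''(1.8968) = 9.3808 > 0 → local minimum

Critical points: x = 1/3 - sqrt(22)/3 ≈ -1.2301 (local maximum); x = 1/3 + sqrt(22)/3 ≈ 1.8968 (local minimum)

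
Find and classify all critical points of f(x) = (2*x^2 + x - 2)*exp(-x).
f'(x) = (-2*x^2 + 3*x + 3)*exp(-x)

Solve f'(x) = 0:
  f'(x) = (-2*x^2 + 3*x + 3)·exp(-x) and exp(-x) > 0 for every x, so f'(x) = 0 ⇔ -2*x^2 + 3*x + 3 = 0.
  2*x^2 - 3*x - 3 = 0 has no rational roots; quadratic formula: x = (3 ± √33)/4.
  ⇒ x = 3/4 - sqrt(33)/4 ≈ -0.6861, 3/4 + sqrt(33)/4 ≈ 2.1861

f''(x) = x*(2*x - 7)*exp(-x)
Second-derivative test at each critical point:
  f''(-0.6861) = 11.4089 > 0 → local minimum
  f''(2.1861) = -0.6454 < 0 → local maximum

Critical points: x = 3/4 - sqrt(33)/4 ≈ -0.6861 (local minimum); x = 3/4 + sqrt(33)/4 ≈ 2.1861 (local maximum)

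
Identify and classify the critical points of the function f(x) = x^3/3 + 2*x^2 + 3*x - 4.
f'(x) = x^2 + 4*x + 3

Solve f'(x) = 0:
  Factor: x^2 + 4*x + 3 = (x + 1)*(x + 3) = 0.
  ⇒ x = -3, -1

f''(x) = 2*x + 4
Second-derivative test at each critical point:
  f''(-3) = -2 < 0 → local maximum
  f''(-1) = 2 > 0 → local minimum

Critical points: x = -3 (local maximum); x = -1 (local minimum)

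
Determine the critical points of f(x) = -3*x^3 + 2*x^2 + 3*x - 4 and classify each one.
f'(x) = -9*x^2 + 4*x + 3

Solve f'(x) = 0:
  9*x^2 - 4*x - 3 = 0 has no rational roots; quadratic formula: x = (4 ± √124)/18.
  ⇒ x = 2/9 - sqrt(31)/9 ≈ -0.3964, 2/9 + sqrt(31)/9 ≈ 0.8409

f''(x) = 4 - 18*x
Second-derivative test at each critical point:
  f''(-0.3964) = 11.1355 > 0 → local minimum
  f''(0.8409) = -11.1355 < 0 → local maximum

Critical points: x = 2/9 - sqrt(31)/9 ≈ -0.3964 (local minimum); x = 2/9 + sqrt(31)/9 ≈ 0.8409 (local maximum)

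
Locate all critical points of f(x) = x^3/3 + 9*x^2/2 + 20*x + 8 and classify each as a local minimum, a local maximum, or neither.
f'(x) = x^2 + 9*x + 20

Solve f'(x) = 0:
  Factor: x^2 + 9*x + 20 = (x + 4)*(x + 5) = 0.
  ⇒ x = -5, -4

f''(x) = 2*x + 9
Second-derivative test at each critical point:
  f''(-5) = -1 < 0 → local maximum
  f''(-4) = 1 > 0 → local minimum

Critical points: x = -5 (local maximum); x = -4 (local minimum)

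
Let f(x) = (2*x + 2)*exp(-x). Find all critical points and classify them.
f'(x) = -2*x*exp(-x)

Solve f'(x) = 0:
  f'(x) = (-2*x)·exp(-x) and exp(-x) > 0 for every x, so f'(x) = 0 ⇔ -2*x = 0.
  -2*x = 0.
  ⇒ x = 0

f''(x) = 2*(x - 1)*exp(-x)
Second-derivative test at each critical point:
  f''(0) = -2 < 0 → local maximum

Critical points: x = 0 (local maximum)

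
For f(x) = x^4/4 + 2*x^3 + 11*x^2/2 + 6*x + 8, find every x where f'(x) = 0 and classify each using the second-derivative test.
f'(x) = x^3 + 6*x^2 + 11*x + 6

Solve f'(x) = 0:
  Factor: x^3 + 6*x^2 + 11*x + 6 = (x + 1)*(x + 2)*(x + 3) = 0.
  ⇒ x = -3, -2, -1

f''(x) = 3*x^2 + 12*x + 11
Second-derivative test at each critical point:
  f''(-3) = 2 > 0 → local minimum
  f''(-2) = -1 < 0 → local maximum
  f''(-1) = 2 > 0 → local minimum

Critical points: x = -3 (local minimum); x = -2 (local maximum); x = -1 (local minimum)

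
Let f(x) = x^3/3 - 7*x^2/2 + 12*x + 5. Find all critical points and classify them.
f'(x) = x^2 - 7*x + 12

Solve f'(x) = 0:
  Factor: x^2 - 7*x + 12 = (x - 4)*(x - 3) = 0.
  ⇒ x = 3, 4

f''(x) = 2*x - 7
Second-derivative test at each critical point:
  f''(3) = -1 < 0 → local maximum
  f''(4) = 1 > 0 → local minimum

Critical points: x = 3 (local maximum); x = 4 (local minimum)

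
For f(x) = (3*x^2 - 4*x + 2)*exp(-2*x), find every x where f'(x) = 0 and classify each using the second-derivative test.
f'(x) = 2*(-3*x^2 + 7*x - 4)*exp(-2*x)

Solve f'(x) = 0:
  f'(x) = (-6*x^2 + 14*x - 8)·exp(-2*x) and exp(-2*x) > 0 for every x, so f'(x) = 0 ⇔ -6*x^2 + 14*x - 8 = 0.
  Factor: -6*x^2 + 14*x - 8 = -2*(x - 1)*(3*x - 4) = 0.
  ⇒ x = 1, 4/3

f''(x) = 2*(6*x^2 - 20*x + 15)*exp(-2*x)
Second-derivative test at each critical point:
  f''(1) = 0.2707 > 0 → local minimum
  f''(4/3) = -0.1390 < 0 → local maximum

Critical points: x = 1 (local minimum); x = 4/3 (local maximum)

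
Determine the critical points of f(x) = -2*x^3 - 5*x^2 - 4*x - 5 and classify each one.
f'(x) = -6*x^2 - 10*x - 4

Solve f'(x) = 0:
  Factor: -6*x^2 - 10*x - 4 = -2*(x + 1)*(3*x + 2) = 0.
  ⇒ x = -1, -2/3

f''(x) = -12*x - 10
Second-derivative test at each critical point:
  f''(-1) = 2 > 0 → local minimum
  f''(-2/3) = -2 < 0 → local maximum

Critical points: x = -1 (local minimum); x = -2/3 (local maximum)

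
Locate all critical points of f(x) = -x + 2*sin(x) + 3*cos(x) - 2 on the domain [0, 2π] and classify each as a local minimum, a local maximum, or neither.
f'(x) = -3*sin(x) + 2*cos(x) - 1

Solve f'(x) = 0 on [0, 2π]:
  f'(x) = 0 ⇔ -3*sin(x) + 2*cos(x) = 1. Write the left side as R·cos(x + φ) with R = √(2² + 3²) = sqrt(13), cos φ = 2*sqrt(13)/13, sin φ = 3*sqrt(13)/13; then cos(x + φ) = sqrt(13)/13. Solve for x and keep the solutions lying in [0, 2π].
  ⇒ x = atan((-3 + 4*sqrt(3))/(2 + 6*sqrt(3))) ≈ 0.3070, atan((-4*sqrt(3) - 3)/(2 - 6*sqrt(3))) + pi ≈ 4.0106

f''(x) = -2*sin(x) - 3*cos(x)
Second-derivative test at each critical point:
  f''(0.3070) = -3.4641 < 0 → local maximum
  f''(4.0106) = 3.4641 > 0 → local minimum

Critical points: x = atan((-3 + 4*sqrt(3))/(2 + 6*sqrt(3))) ≈ 0.3070 (local maximum); x = atan((-4*sqrt(3) - 3)/(2 - 6*sqrt(3))) + pi ≈ 4.0106 (local minimum)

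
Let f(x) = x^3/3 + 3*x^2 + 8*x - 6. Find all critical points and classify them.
f'(x) = x^2 + 6*x + 8

Solve f'(x) = 0:
  Factor: x^2 + 6*x + 8 = (x + 2)*(x + 4) = 0.
  ⇒ x = -4, -2

f''(x) = 2*x + 6
Second-derivative test at each critical point:
  f''(-4) = -2 < 0 → local maximum
  f''(-2) = 2 > 0 → local minimum

Critical points: x = -4 (local maximum); x = -2 (local minimum)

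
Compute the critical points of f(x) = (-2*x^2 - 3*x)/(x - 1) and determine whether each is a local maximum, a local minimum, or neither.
f'(x) = (-2*x^2 + 4*x + 3)/(x^2 - 2*x + 1)

Solve f'(x) = 0:
  f'(x) = -(2*x^2 - 4*x - 3)/(x - 1)^2; the denominator is positive wherever f is defined, so f'(x) = 0 ⇔ -2*x^2 + 4*x + 3 = 0.
  2*x^2 - 4*x - 3 = 0 has no rational roots; quadratic formula: x = (4 ± √40)/4.
  ⇒ x = 1 - sqrt(10)/2 ≈ -0.5811, 1 + sqrt(10)/2 ≈ 2.5811

f''(x) = -10/(x^3 - 3*x^2 + 3*x - 1)
Second-derivative test at each critical point:
  f''(-0.5811) = 2.5298 > 0 → local minimum
  f''(2.5811) = -2.5298 < 0 → local maximum

Critical points: x = 1 - sqrt(10)/2 ≈ -0.5811 (local minimum); x = 1 + sqrt(10)/2 ≈ 2.5811 (local maximum)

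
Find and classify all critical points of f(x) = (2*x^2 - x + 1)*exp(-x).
f'(x) = (-2*x^2 + 5*x - 2)*exp(-x)

Solve f'(x) = 0:
  f'(x) = (-2*x^2 + 5*x - 2)·exp(-x) and exp(-x) > 0 for every x, so f'(x) = 0 ⇔ -2*x^2 + 5*x - 2 = 0.
  Factor: -2*x^2 + 5*x - 2 = -(x - 2)*(2*x - 1) = 0.
  ⇒ x = 1/2, 2

f''(x) = (2*x^2 - 9*x + 7)*exp(-x)
Second-derivative test at each critical point:
  f''(1/2) = 1.8196 > 0 → local minimum
  f''(2) = -0.4060 < 0 → local maximum

Critical points: x = 1/2 (local minimum); x = 2 (local maximum)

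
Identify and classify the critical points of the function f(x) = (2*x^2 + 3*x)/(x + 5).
f'(x) = (2*x^2 + 20*x + 15)/(x^2 + 10*x + 25)

Solve f'(x) = 0:
  f'(x) = (2*x^2 + 20*x + 15)/(x + 5)^2; the denominator is positive wherever f is defined, so f'(x) = 0 ⇔ 2*x^2 + 20*x + 15 = 0.
  2*x^2 + 20*x + 15 = 0 has no rational roots; quadratic formula: x = (-20 ± √280)/4.
  ⇒ x = -5 - sqrt(70)/2 ≈ -9.1833, -5 + sqrt(70)/2 ≈ -0.8167

f''(x) = 70/(x^3 + 15*x^2 + 75*x + 125)
Second-derivative test at each critical point:
  f''(-9.1833) = -0.9562 < 0 → local maximum
  f''(-0.8167) = 0.9562 > 0 → local minimum

Critical points: x = -5 - sqrt(70)/2 ≈ -9.1833 (local maximum); x = -5 + sqrt(70)/2 ≈ -0.8167 (local minimum)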